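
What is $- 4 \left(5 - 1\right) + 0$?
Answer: $-16$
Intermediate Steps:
$- 4 \left(5 - 1\right) + 0 = \left(-4\right) 4 + 0 = -16 + 0 = -16$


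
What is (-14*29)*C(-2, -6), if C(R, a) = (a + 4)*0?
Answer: 0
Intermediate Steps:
C(R, a) = 0 (C(R, a) = (4 + a)*0 = 0)
(-14*29)*C(-2, -6) = -14*29*0 = -406*0 = 0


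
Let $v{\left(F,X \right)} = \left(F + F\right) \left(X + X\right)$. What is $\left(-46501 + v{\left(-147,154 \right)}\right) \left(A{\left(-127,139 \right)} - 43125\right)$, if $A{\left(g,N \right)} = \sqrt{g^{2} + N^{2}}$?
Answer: $5910410625 - 685265 \sqrt{1418} \approx 5.8846 \cdot 10^{9}$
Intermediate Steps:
$A{\left(g,N \right)} = \sqrt{N^{2} + g^{2}}$
$v{\left(F,X \right)} = 4 F X$ ($v{\left(F,X \right)} = 2 F 2 X = 4 F X$)
$\left(-46501 + v{\left(-147,154 \right)}\right) \left(A{\left(-127,139 \right)} - 43125\right) = \left(-46501 + 4 \left(-147\right) 154\right) \left(\sqrt{139^{2} + \left(-127\right)^{2}} - 43125\right) = \left(-46501 - 90552\right) \left(\sqrt{19321 + 16129} - 43125\right) = - 137053 \left(\sqrt{35450} - 43125\right) = - 137053 \left(5 \sqrt{1418} - 43125\right) = - 137053 \left(-43125 + 5 \sqrt{1418}\right) = 5910410625 - 685265 \sqrt{1418}$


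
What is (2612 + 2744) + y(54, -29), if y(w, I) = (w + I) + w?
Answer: 5435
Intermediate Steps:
y(w, I) = I + 2*w (y(w, I) = (I + w) + w = I + 2*w)
(2612 + 2744) + y(54, -29) = (2612 + 2744) + (-29 + 2*54) = 5356 + (-29 + 108) = 5356 + 79 = 5435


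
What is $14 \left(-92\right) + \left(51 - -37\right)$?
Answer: $-1200$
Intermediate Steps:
$14 \left(-92\right) + \left(51 - -37\right) = -1288 + \left(51 + 37\right) = -1288 + 88 = -1200$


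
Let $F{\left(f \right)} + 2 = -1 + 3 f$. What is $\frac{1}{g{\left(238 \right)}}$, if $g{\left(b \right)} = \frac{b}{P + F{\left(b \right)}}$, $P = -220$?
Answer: $\frac{491}{238} \approx 2.063$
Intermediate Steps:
$F{\left(f \right)} = -3 + 3 f$ ($F{\left(f \right)} = -2 + \left(-1 + 3 f\right) = -3 + 3 f$)
$g{\left(b \right)} = \frac{b}{-223 + 3 b}$ ($g{\left(b \right)} = \frac{b}{-220 + \left(-3 + 3 b\right)} = \frac{b}{-223 + 3 b}$)
$\frac{1}{g{\left(238 \right)}} = \frac{1}{238 \frac{1}{-223 + 3 \cdot 238}} = \frac{1}{238 \frac{1}{-223 + 714}} = \frac{1}{238 \cdot \frac{1}{491}} = \frac{1}{\frac{238}{491}} = \frac{491}{238}$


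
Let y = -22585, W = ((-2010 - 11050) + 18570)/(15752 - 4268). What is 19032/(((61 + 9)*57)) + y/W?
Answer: -31299638/665 ≈ -47067.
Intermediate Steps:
W = 95/198 (W = (-13060 + 18570)/11484 = 5510*(1/11484) = 95/198 ≈ 0.47980)
19032/(((61 + 9)*57)) + y/W = 19032/(((61 + 9)*57)) - 22585/95/198 = 19032/((70*57)) - 22585*198/95 = 19032/3990 - 894366/19 = 19032*(1/3990) - 894366/19 = 3172/665 - 894366/19 = -31299638/665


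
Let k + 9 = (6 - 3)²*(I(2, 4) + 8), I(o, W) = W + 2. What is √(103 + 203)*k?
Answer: 351*√34 ≈ 2046.7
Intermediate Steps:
I(o, W) = 2 + W
k = 117 (k = -9 + (6 - 3)²*((2 + 4) + 8) = -9 + 3²*(6 + 8) = -9 + 9*14 = -9 + 126 = 117)
√(103 + 203)*k = √(103 + 203)*117 = √306*117 = (3*√34)*117 = 351*√34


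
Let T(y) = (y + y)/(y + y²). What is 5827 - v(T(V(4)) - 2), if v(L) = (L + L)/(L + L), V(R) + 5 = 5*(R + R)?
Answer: 5826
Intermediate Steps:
V(R) = -5 + 10*R (V(R) = -5 + 5*(R + R) = -5 + 5*(2*R) = -5 + 10*R)
T(y) = 2*y/(y + y²) (T(y) = (2*y)/(y + y²) = 2*y/(y + y²))
v(L) = 1 (v(L) = (2*L)/((2*L)) = (2*L)*(1/(2*L)) = 1)
5827 - v(T(V(4)) - 2) = 5827 - 1*1 = 5827 - 1 = 5826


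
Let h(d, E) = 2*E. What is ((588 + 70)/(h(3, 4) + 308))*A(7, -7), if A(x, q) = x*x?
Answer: 16121/158 ≈ 102.03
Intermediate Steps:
A(x, q) = x²
((588 + 70)/(h(3, 4) + 308))*A(7, -7) = ((588 + 70)/(2*4 + 308))*7² = (658/(8 + 308))*49 = (658/316)*49 = (658*(1/316))*49 = (329/158)*49 = 16121/158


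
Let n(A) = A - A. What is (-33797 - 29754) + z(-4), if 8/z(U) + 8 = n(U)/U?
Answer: -63552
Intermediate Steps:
n(A) = 0
z(U) = -1 (z(U) = 8/(-8 + 0/U) = 8/(-8 + 0) = 8/(-8) = 8*(-1/8) = -1)
(-33797 - 29754) + z(-4) = (-33797 - 29754) - 1 = -63551 - 1 = -63552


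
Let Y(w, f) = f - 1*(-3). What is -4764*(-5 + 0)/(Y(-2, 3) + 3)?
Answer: 7940/3 ≈ 2646.7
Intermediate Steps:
Y(w, f) = 3 + f (Y(w, f) = f + 3 = 3 + f)
-4764*(-5 + 0)/(Y(-2, 3) + 3) = -4764*(-5 + 0)/((3 + 3) + 3) = -(-23820)/(6 + 3) = -(-23820)/9 = -4764*(-5/9) = 7940/3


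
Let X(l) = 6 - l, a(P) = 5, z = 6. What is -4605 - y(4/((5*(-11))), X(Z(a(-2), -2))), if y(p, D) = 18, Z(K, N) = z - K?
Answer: -4623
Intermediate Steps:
Z(K, N) = 6 - K
-4605 - y(4/((5*(-11))), X(Z(a(-2), -2))) = -4605 - 1*18 = -4605 - 18 = -4623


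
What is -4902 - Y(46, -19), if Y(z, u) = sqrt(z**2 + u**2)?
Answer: -4902 - sqrt(2477) ≈ -4951.8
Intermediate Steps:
Y(z, u) = sqrt(u**2 + z**2)
-4902 - Y(46, -19) = -4902 - sqrt((-19)**2 + 46**2) = -4902 - sqrt(361 + 2116) = -4902 - sqrt(2477)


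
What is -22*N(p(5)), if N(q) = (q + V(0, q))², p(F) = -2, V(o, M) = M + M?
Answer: -792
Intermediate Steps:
V(o, M) = 2*M
N(q) = 9*q² (N(q) = (q + 2*q)² = (3*q)² = 9*q²)
-22*N(p(5)) = -198*(-2)² = -198*4 = -22*36 = -792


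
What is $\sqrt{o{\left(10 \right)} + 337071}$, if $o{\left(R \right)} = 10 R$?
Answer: $\sqrt{337171} \approx 580.66$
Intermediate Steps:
$\sqrt{o{\left(10 \right)} + 337071} = \sqrt{10 \cdot 10 + 337071} = \sqrt{100 + 337071} = \sqrt{337171}$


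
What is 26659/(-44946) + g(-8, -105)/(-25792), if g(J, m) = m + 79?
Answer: -13200391/22293216 ≈ -0.59213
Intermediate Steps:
g(J, m) = 79 + m
26659/(-44946) + g(-8, -105)/(-25792) = 26659/(-44946) + (79 - 105)/(-25792) = 26659*(-1/44946) - 26*(-1/25792) = -26659/44946 + 1/992 = -13200391/22293216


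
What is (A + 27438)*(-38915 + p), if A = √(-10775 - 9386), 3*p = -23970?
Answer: -1286979390 - 46905*I*√20161 ≈ -1.287e+9 - 6.66e+6*I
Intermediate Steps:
p = -7990 (p = (⅓)*(-23970) = -7990)
A = I*√20161 (A = √(-20161) = I*√20161 ≈ 141.99*I)
(A + 27438)*(-38915 + p) = (I*√20161 + 27438)*(-38915 - 7990) = (27438 + I*√20161)*(-46905) = -1286979390 - 46905*I*√20161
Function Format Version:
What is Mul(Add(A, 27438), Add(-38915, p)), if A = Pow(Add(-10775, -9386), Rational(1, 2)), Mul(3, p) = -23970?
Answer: Add(-1286979390, Mul(-46905, I, Pow(20161, Rational(1, 2)))) ≈ Add(-1.2870e+9, Mul(-6.6600e+6, I))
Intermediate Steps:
p = -7990 (p = Mul(Rational(1, 3), -23970) = -7990)
A = Mul(I, Pow(20161, Rational(1, 2))) (A = Pow(-20161, Rational(1, 2)) = Mul(I, Pow(20161, Rational(1, 2))) ≈ Mul(141.99, I))
Mul(Add(A, 27438), Add(-38915, p)) = Mul(Add(Mul(I, Pow(20161, Rational(1, 2))), 27438), Add(-38915, -7990)) = Mul(Add(27438, Mul(I, Pow(20161, Rational(1, 2)))), -46905) = Add(-1286979390, Mul(-46905, I, Pow(20161, Rational(1, 2))))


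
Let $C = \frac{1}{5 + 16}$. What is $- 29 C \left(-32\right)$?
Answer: $\frac{928}{21} \approx 44.19$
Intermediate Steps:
$C = \frac{1}{21} \approx 0.047619$
$- 29 C \left(-32\right) = \left(-29\right) \frac{1}{21} \left(-32\right) = \left(- \frac{29}{21}\right) \left(-32\right) = \frac{928}{21}$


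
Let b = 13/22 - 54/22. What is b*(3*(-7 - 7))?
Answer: 861/11 ≈ 78.273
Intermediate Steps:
b = -41/22 (b = 13*(1/22) - 54*1/22 = 13/22 - 27/11 = -41/22 ≈ -1.8636)
b*(3*(-7 - 7)) = -123*(-7 - 7)/22 = -123*(-14)/22 = -41/22*(-42) = 861/11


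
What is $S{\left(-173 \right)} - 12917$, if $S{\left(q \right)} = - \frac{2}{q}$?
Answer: $- \frac{2234639}{173} \approx -12917.0$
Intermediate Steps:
$S{\left(-173 \right)} - 12917 = - \frac{2}{-173} - 12917 = \left(-2\right) \left(- \frac{1}{173}\right) - 12917 = \frac{2}{173} - 12917 = - \frac{2234639}{173}$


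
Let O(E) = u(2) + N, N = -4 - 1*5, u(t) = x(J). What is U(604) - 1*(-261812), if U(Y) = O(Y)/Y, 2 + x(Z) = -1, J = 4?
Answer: 39533609/151 ≈ 2.6181e+5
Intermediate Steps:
x(Z) = -3 (x(Z) = -2 - 1 = -3)
u(t) = -3
N = -9 (N = -4 - 5 = -9)
O(E) = -12 (O(E) = -3 - 9 = -12)
U(Y) = -12/Y
U(604) - 1*(-261812) = -12/604 - 1*(-261812) = -12*1/604 + 261812 = -3/151 + 261812 = 39533609/151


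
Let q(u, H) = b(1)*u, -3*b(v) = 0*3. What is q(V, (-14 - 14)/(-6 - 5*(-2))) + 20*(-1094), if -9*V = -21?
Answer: -21880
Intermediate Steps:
V = 7/3 (V = -1/9*(-21) = 7/3 ≈ 2.3333)
b(v) = 0 (b(v) = -0*3 = -1/3*0 = 0)
q(u, H) = 0 (q(u, H) = 0*u = 0)
q(V, (-14 - 14)/(-6 - 5*(-2))) + 20*(-1094) = 0 + 20*(-1094) = 0 - 21880 = -21880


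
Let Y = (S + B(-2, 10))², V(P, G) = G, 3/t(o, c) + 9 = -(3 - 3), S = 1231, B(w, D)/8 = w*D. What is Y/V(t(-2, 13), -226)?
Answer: -1147041/226 ≈ -5075.4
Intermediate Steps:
B(w, D) = 8*D*w (B(w, D) = 8*(w*D) = 8*(D*w) = 8*D*w)
t(o, c) = -⅓ (t(o, c) = 3/(-9 - (3 - 3)) = 3/(-9 - 1*0) = 3/(-9 + 0) = 3/(-9) = 3*(-⅑) = -⅓)
Y = 1147041 (Y = (1231 + 8*10*(-2))² = (1231 - 160)² = 1071² = 1147041)
Y/V(t(-2, 13), -226) = 1147041/(-226) = 1147041*(-1/226) = -1147041/226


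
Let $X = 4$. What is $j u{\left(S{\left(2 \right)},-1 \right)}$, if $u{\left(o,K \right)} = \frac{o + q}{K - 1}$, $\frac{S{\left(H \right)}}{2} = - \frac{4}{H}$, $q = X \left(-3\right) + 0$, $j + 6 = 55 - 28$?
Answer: $168$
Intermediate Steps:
$j = 21$ ($j = -6 + \left(55 - 28\right) = -6 + 27 = 21$)
$q = -12$ ($q = 4 \left(-3\right) + 0 = -12 + 0 = -12$)
$S{\left(H \right)} = - \frac{8}{H}$ ($S{\left(H \right)} = 2 \left(- \frac{4}{H}\right) = - \frac{8}{H}$)
$u{\left(o,K \right)} = \frac{-12 + o}{-1 + K}$ ($u{\left(o,K \right)} = \frac{o - 12}{K - 1} = \frac{-12 + o}{-1 + K}$)
$j u{\left(S{\left(2 \right)},-1 \right)} = 21 \frac{-12 - \frac{8}{2}}{-1 - 1} = 21 \frac{-12 - 4}{-2} = 21 \left(- \frac{-12 - 4}{2}\right) = 21 \left(\left(- \frac{1}{2}\right) \left(-16\right)\right) = 21 \cdot 8 = 168$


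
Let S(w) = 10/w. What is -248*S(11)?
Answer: -2480/11 ≈ -225.45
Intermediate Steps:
-248*S(11) = -2480/11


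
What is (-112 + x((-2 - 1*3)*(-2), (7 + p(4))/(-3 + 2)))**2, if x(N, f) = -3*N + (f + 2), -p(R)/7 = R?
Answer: 14161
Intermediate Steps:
p(R) = -7*R
x(N, f) = 2 + f - 3*N (x(N, f) = -3*N + (2 + f) = 2 + f - 3*N)
(-112 + x((-2 - 1*3)*(-2), (7 + p(4))/(-3 + 2)))**2 = (-112 + (2 + (7 - 7*4)/(-3 + 2) - 3*(-2 - 1*3)*(-2)))**2 = (-112 + (2 + (7 - 28)/(-1) - 3*(-2 - 3)*(-2)))**2 = (-112 + (2 - 21*(-1) - (-15)*(-2)))**2 = (-112 + (2 + 21 - 3*10))**2 = (-112 + (2 + 21 - 30))**2 = (-112 - 7)**2 = (-119)**2 = 14161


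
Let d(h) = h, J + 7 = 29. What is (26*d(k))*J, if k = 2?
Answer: 1144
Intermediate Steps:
J = 22 (J = -7 + 29 = 22)
(26*d(k))*J = (26*2)*22 = 52*22 = 1144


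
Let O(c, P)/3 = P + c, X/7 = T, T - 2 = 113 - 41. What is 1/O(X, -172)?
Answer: 1/1038 ≈ 0.00096339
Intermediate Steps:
T = 74 (T = 2 + (113 - 41) = 2 + 72 = 74)
X = 518 (X = 7*74 = 518)
O(c, P) = 3*P + 3*c (O(c, P) = 3*(P + c) = 3*P + 3*c)
1/O(X, -172) = 1/(3*(-172) + 3*518) = 1/(-516 + 1554) = 1/1038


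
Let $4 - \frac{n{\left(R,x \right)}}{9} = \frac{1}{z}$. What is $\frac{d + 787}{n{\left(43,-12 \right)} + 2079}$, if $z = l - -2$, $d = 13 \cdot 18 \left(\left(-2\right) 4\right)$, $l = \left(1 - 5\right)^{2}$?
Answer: $- \frac{2170}{4229} \approx -0.51312$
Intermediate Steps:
$l = 16$ ($l = \left(-4\right)^{2} = 16$)
$d = -1872$ ($d = 234 \left(-8\right) = -1872$)
$z = 18$ ($z = 16 - -2 = 16 + 2 = 18$)
$n{\left(R,x \right)} = \frac{71}{2}$ ($n{\left(R,x \right)} = 36 - \frac{9}{18} = 36 - \frac{1}{2} = \frac{71}{2}$)
$\frac{d + 787}{n{\left(43,-12 \right)} + 2079} = \frac{-1872 + 787}{\frac{71}{2} + 2079} = - \frac{1085}{\frac{4229}{2}} = \left(-1085\right) \frac{2}{4229} = - \frac{2170}{4229}$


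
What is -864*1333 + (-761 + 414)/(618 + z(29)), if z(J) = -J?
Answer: -678358715/589 ≈ -1.1517e+6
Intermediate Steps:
-864*1333 + (-761 + 414)/(618 + z(29)) = -864*1333 + (-761 + 414)/(618 - 1*29) = -1151712 - 347/(618 - 29) = -1151712 - 347/589 = -678358715/589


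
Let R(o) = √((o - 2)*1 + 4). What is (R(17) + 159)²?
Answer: (159 + √19)² ≈ 26686.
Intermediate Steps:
R(o) = √(2 + o) (R(o) = √((-2 + o)*1 + 4) = √((-2 + o) + 4) = √(2 + o))
(R(17) + 159)² = (√(2 + 17) + 159)² = (√19 + 159)² = (159 + √19)²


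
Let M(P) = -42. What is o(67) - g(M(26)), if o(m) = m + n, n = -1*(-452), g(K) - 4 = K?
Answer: 557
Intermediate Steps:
g(K) = 4 + K
n = 452
o(m) = 452 + m (o(m) = m + 452 = 452 + m)
o(67) - g(M(26)) = (452 + 67) - (4 - 42) = 519 - 1*(-38) = 519 + 38 = 557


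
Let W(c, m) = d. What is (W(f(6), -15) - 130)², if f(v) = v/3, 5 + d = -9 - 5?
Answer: 22201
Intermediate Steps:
d = -19 (d = -5 + (-9 - 5) = -5 - 14 = -19)
f(v) = v/3 (f(v) = v*(⅓) = v/3)
W(c, m) = -19
(W(f(6), -15) - 130)² = (-19 - 130)² = (-149)² = 22201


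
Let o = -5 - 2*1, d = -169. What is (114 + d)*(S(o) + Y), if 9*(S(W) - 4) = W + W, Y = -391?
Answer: 192335/9 ≈ 21371.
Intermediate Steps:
o = -7 (o = -5 - 2 = -7)
S(W) = 4 + 2*W/9 (S(W) = 4 + (W + W)/9 = 4 + (2*W)/9 = 4 + 2*W/9)
(114 + d)*(S(o) + Y) = (114 - 169)*((4 + (2/9)*(-7)) - 391) = -55*((4 - 14/9) - 391) = -55*(22/9 - 391) = -55*(-3497/9) = 192335/9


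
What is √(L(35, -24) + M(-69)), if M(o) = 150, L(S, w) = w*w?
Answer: 11*√6 ≈ 26.944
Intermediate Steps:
L(S, w) = w²
√(L(35, -24) + M(-69)) = √((-24)² + 150) = √(576 + 150) = √726 = 11*√6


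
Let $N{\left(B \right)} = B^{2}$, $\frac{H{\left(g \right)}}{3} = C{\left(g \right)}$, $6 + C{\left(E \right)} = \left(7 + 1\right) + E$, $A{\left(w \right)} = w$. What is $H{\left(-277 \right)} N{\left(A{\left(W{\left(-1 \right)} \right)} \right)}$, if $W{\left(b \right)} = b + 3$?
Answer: $-3300$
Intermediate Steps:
$W{\left(b \right)} = 3 + b$
$C{\left(E \right)} = 2 + E$ ($C{\left(E \right)} = -6 + \left(\left(7 + 1\right) + E\right) = -6 + \left(8 + E\right) = 2 + E$)
$H{\left(g \right)} = 6 + 3 g$ ($H{\left(g \right)} = 3 \left(2 + g\right) = 6 + 3 g$)
$H{\left(-277 \right)} N{\left(A{\left(W{\left(-1 \right)} \right)} \right)} = \left(6 + 3 \left(-277\right)\right) \left(3 - 1\right)^{2} = \left(6 - 831\right) 2^{2} = \left(-825\right) 4 = -3300$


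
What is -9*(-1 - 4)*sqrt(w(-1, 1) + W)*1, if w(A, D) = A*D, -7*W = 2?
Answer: 135*I*sqrt(7)/7 ≈ 51.025*I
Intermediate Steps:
W = -2/7 (W = -1/7*2 = -2/7 ≈ -0.28571)
-9*(-1 - 4)*sqrt(w(-1, 1) + W)*1 = -9*(-1 - 4)*sqrt(-1*1 - 2/7)*1 = -(-45)*sqrt(-1 - 2/7)*1 = -(-45)*sqrt(-9/7)*1 = -(-45)*3*I*sqrt(7)/7*1 = -(-135)*I*sqrt(7)/7*1 = (135*I*sqrt(7)/7)*1 = 135*I*sqrt(7)/7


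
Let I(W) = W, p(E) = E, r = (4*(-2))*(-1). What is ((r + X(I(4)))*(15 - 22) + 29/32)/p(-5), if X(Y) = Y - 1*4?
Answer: 1763/160 ≈ 11.019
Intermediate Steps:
r = 8 (r = -8*(-1) = 8)
X(Y) = -4 + Y (X(Y) = Y - 4 = -4 + Y)
((r + X(I(4)))*(15 - 22) + 29/32)/p(-5) = ((8 + (-4 + 4))*(15 - 22) + 29/32)/(-5) = ((8 + 0)*(-7) + 29*(1/32))*(-⅕) = (8*(-7) + 29/32)*(-⅕) = (-56 + 29/32)*(-⅕) = -1763/32*(-⅕) = 1763/160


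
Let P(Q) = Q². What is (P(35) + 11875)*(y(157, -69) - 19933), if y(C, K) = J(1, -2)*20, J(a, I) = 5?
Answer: -259812300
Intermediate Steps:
y(C, K) = 100 (y(C, K) = 5*20 = 100)
(P(35) + 11875)*(y(157, -69) - 19933) = (35² + 11875)*(100 - 19933) = (1225 + 11875)*(-19833) = 13100*(-19833) = -259812300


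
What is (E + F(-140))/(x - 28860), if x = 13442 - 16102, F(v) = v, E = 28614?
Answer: -14237/15760 ≈ -0.90336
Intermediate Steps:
x = -2660
(E + F(-140))/(x - 28860) = (28614 - 140)/(-2660 - 28860) = 28474/(-31520) = 28474*(-1/31520) = -14237/15760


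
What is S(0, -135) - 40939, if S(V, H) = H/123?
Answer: -1678544/41 ≈ -40940.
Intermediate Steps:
S(V, H) = H/123 (S(V, H) = H*(1/123) = H/123)
S(0, -135) - 40939 = (1/123)*(-135) - 40939 = -45/41 - 40939 = -1678544/41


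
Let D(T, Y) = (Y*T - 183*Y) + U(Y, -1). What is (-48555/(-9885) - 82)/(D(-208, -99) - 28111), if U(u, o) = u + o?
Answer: -50801/6918182 ≈ -0.0073431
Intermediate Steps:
U(u, o) = o + u
D(T, Y) = -1 - 182*Y + T*Y (D(T, Y) = (Y*T - 183*Y) + (-1 + Y) = (T*Y - 183*Y) + (-1 + Y) = (-183*Y + T*Y) + (-1 + Y) = -1 - 182*Y + T*Y)
(-48555/(-9885) - 82)/(D(-208, -99) - 28111) = (-48555/(-9885) - 82)/((-1 - 182*(-99) - 208*(-99)) - 28111) = (-48555*(-1/9885) - 82)/((-1 + 18018 + 20592) - 28111) = (3237/659 - 82)/(38609 - 28111) = -50801/659/10498 = -50801/659*1/10498 = -50801/6918182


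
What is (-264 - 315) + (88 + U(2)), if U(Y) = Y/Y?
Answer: -490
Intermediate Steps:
U(Y) = 1
(-264 - 315) + (88 + U(2)) = (-264 - 315) + (88 + 1) = -579 + 89 = -490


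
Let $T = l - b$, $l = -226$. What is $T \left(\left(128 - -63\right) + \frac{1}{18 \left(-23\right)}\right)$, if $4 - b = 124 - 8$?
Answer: $- \frac{1502387}{69} \approx -21774.0$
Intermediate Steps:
$b = -112$ ($b = 4 - \left(124 - 8\right) = 4 - 116 = -112$)
$T = -114$ ($T = -226 - -112 = -226 + 112 = -114$)
$T \left(\left(128 - -63\right) + \frac{1}{18 \left(-23\right)}\right) = - 114 \left(\left(128 - -63\right) + \frac{1}{18 \left(-23\right)}\right) = - 114 \left(\left(128 + 63\right) + \frac{1}{-414}\right) = - 114 \left(191 - \frac{1}{414}\right) = \left(-114\right) \frac{79073}{414} = - \frac{1502387}{69}$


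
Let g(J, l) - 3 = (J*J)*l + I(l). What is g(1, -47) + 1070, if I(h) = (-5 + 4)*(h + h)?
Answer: 1120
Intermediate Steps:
I(h) = -2*h
g(J, l) = 3 - 2*l + l*J**2 (g(J, l) = 3 + ((J*J)*l - 2*l) = 3 + (J**2*l - 2*l) = 3 + (l*J**2 - 2*l) = 3 + (-2*l + l*J**2) = 3 - 2*l + l*J**2)
g(1, -47) + 1070 = (3 - 2*(-47) - 47*1**2) + 1070 = (3 + 94 - 47*1) + 1070 = (3 + 94 - 47) + 1070 = 50 + 1070 = 1120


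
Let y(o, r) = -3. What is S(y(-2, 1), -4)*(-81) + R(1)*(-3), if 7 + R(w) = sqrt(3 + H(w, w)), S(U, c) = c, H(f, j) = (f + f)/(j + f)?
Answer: 339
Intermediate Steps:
H(f, j) = 2*f/(f + j) (H(f, j) = (2*f)/(f + j) = 2*f/(f + j))
R(w) = -5 (R(w) = -7 + sqrt(3 + 2*w/(w + w)) = -7 + sqrt(3 + 2*w/((2*w))) = -7 + sqrt(3 + 2*w*(1/(2*w))) = -7 + sqrt(3 + 1) = -7 + sqrt(4) = -7 + 2 = -5)
S(y(-2, 1), -4)*(-81) + R(1)*(-3) = -4*(-81) - 5*(-3) = 324 + 15 = 339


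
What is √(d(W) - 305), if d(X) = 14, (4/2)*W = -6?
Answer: I*√291 ≈ 17.059*I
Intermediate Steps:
W = -3 (W = (½)*(-6) = -3)
√(d(W) - 305) = √(14 - 305) = √(-291) = I*√291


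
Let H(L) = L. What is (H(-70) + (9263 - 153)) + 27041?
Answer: 36081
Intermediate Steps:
(H(-70) + (9263 - 153)) + 27041 = (-70 + (9263 - 153)) + 27041 = (-70 + 9110) + 27041 = 9040 + 27041 = 36081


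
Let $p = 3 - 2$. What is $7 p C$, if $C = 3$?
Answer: $21$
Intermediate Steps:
$p = 1$
$7 p C = 7 \cdot 1 \cdot 3 = 7 \cdot 3 = 21$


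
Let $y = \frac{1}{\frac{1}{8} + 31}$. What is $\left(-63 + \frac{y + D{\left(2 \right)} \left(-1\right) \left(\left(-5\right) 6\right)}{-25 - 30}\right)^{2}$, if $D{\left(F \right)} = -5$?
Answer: $\frac{681356146249}{187553025} \approx 3632.9$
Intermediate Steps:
$y = \frac{8}{249}$ ($y = \frac{1}{\frac{1}{8} + 31} = \frac{1}{\frac{249}{8}} = \frac{8}{249} \approx 0.032129$)
$\left(-63 + \frac{y + D{\left(2 \right)} \left(-1\right) \left(\left(-5\right) 6\right)}{-25 - 30}\right)^{2} = \left(-63 + \frac{\frac{8}{249} + \left(-5\right) \left(-1\right) \left(\left(-5\right) 6\right)}{-25 - 30}\right)^{2} = \left(-63 + \frac{\frac{8}{249} + 5 \left(-30\right)}{-55}\right)^{2} = \left(-63 + \left(\frac{8}{249} - 150\right) \left(- \frac{1}{55}\right)\right)^{2} = \left(-63 - - \frac{37342}{13695}\right)^{2} = \left(-63 + \frac{37342}{13695}\right)^{2} = \left(- \frac{825443}{13695}\right)^{2} = \frac{681356146249}{187553025}$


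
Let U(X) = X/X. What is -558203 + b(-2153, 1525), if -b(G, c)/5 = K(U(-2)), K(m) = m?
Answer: -558208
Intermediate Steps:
U(X) = 1
b(G, c) = -5 (b(G, c) = -5*1 = -5)
-558203 + b(-2153, 1525) = -558203 - 5 = -558208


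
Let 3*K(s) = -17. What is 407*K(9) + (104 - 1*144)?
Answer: -7039/3 ≈ -2346.3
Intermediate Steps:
K(s) = -17/3 (K(s) = (⅓)*(-17) = -17/3)
407*K(9) + (104 - 1*144) = 407*(-17/3) + (104 - 1*144) = -6919/3 + (104 - 144) = -6919/3 - 40 = -7039/3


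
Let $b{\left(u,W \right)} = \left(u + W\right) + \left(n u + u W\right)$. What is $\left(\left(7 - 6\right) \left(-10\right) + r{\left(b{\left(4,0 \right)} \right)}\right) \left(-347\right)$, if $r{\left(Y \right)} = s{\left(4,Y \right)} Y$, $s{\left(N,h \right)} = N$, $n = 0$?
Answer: $-2082$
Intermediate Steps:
$b{\left(u,W \right)} = W + u + W u$ ($b{\left(u,W \right)} = \left(u + W\right) + \left(0 u + u W\right) = \left(W + u\right) + \left(0 + W u\right) = \left(W + u\right) + W u = W + u + W u$)
$r{\left(Y \right)} = 4 Y$
$\left(\left(7 - 6\right) \left(-10\right) + r{\left(b{\left(4,0 \right)} \right)}\right) \left(-347\right) = \left(\left(7 - 6\right) \left(-10\right) + 4 \left(0 + 4 + 0 \cdot 4\right)\right) \left(-347\right) = \left(1 \left(-10\right) + 4 \left(0 + 4 + 0\right)\right) \left(-347\right) = \left(-10 + 4 \cdot 4\right) \left(-347\right) = \left(-10 + 16\right) \left(-347\right) = 6 \left(-347\right) = -2082$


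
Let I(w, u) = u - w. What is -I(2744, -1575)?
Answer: 4319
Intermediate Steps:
-I(2744, -1575) = -(-1575 - 1*2744) = -(-1575 - 2744) = -1*(-4319) = 4319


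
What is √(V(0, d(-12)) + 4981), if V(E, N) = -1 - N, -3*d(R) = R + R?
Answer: 2*√1243 ≈ 70.512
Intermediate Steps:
d(R) = -2*R/3 (d(R) = -(R + R)/3 = -2*R/3)
√(V(0, d(-12)) + 4981) = √((-1 - (-2)*(-12)/3) + 4981) = √((-1 - 1*8) + 4981) = √((-1 - 8) + 4981) = √(-9 + 4981) = √4972 = 2*√1243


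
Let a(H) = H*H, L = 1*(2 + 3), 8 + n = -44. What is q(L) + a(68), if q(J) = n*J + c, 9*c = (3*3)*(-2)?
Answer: 4362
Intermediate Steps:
n = -52 (n = -8 - 44 = -52)
L = 5 (L = 1*5 = 5)
c = -2 (c = ((3*3)*(-2))/9 = (9*(-2))/9 = (1/9)*(-18) = -2)
a(H) = H**2
q(J) = -2 - 52*J (q(J) = -52*J - 2 = -2 - 52*J)
q(L) + a(68) = (-2 - 52*5) + 68**2 = (-2 - 260) + 4624 = -262 + 4624 = 4362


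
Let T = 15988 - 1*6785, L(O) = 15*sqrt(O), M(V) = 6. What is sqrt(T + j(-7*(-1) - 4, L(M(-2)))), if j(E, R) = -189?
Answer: sqrt(9014) ≈ 94.942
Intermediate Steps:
T = 9203 (T = 15988 - 6785 = 9203)
sqrt(T + j(-7*(-1) - 4, L(M(-2)))) = sqrt(9203 - 189) = sqrt(9014)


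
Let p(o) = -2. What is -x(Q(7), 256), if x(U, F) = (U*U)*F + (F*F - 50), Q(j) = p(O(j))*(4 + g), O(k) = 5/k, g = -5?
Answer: -66510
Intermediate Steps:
Q(j) = 2 (Q(j) = -2*(4 - 5) = -2*(-1) = 2)
x(U, F) = -50 + F² + F*U² (x(U, F) = U²*F + (F² - 50) = F*U² + (-50 + F²) = -50 + F² + F*U²)
-x(Q(7), 256) = -(-50 + 256² + 256*2²) = -(-50 + 65536 + 256*4) = -(-50 + 65536 + 1024) = -1*66510 = -66510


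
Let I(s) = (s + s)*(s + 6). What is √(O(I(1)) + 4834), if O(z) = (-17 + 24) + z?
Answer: √4855 ≈ 69.678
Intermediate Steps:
I(s) = 2*s*(6 + s) (I(s) = (2*s)*(6 + s) = 2*s*(6 + s))
O(z) = 7 + z
√(O(I(1)) + 4834) = √((7 + 2*1*(6 + 1)) + 4834) = √((7 + 2*1*7) + 4834) = √((7 + 14) + 4834) = √(21 + 4834) = √4855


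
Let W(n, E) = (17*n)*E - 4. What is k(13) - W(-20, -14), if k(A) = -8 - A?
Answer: -4777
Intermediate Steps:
W(n, E) = -4 + 17*E*n (W(n, E) = 17*E*n - 4 = -4 + 17*E*n)
k(13) - W(-20, -14) = (-8 - 1*13) - (-4 + 17*(-14)*(-20)) = (-8 - 13) - (-4 + 4760) = -21 - 1*4756 = -21 - 4756 = -4777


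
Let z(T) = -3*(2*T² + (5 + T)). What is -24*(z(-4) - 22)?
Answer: 2904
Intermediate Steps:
z(T) = -15 - 6*T² - 3*T (z(T) = -3*(5 + T + 2*T²) = -15 - 6*T² - 3*T)
-24*(z(-4) - 22) = -24*((-15 - 6*(-4)² - 3*(-4)) - 22) = -24*((-15 - 6*16 + 12) - 22) = -24*((-15 - 96 + 12) - 22) = -24*(-99 - 22) = -24*(-121) = 2904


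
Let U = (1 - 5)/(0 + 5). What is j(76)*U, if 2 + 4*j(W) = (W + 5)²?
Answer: -6559/5 ≈ -1311.8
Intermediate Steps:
j(W) = -½ + (5 + W)²/4 (j(W) = -½ + (W + 5)²/4 = -½ + (5 + W)²/4)
U = -⅘ (U = -4/5 = -4*⅕ = -⅘ ≈ -0.80000)
j(76)*U = (-½ + (5 + 76)²/4)*(-⅘) = (-½ + (¼)*81²)*(-⅘) = (-½ + (¼)*6561)*(-⅘) = (-½ + 6561/4)*(-⅘) = (6559/4)*(-⅘) = -6559/5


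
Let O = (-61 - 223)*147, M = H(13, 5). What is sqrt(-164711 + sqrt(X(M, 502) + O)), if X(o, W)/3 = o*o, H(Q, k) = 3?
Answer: sqrt(-164711 + I*sqrt(41721)) ≈ 0.252 + 405.85*I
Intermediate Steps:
M = 3
X(o, W) = 3*o**2 (X(o, W) = 3*(o*o) = 3*o**2)
O = -41748 (O = -284*147 = -41748)
sqrt(-164711 + sqrt(X(M, 502) + O)) = sqrt(-164711 + sqrt(3*3**2 - 41748)) = sqrt(-164711 + sqrt(3*9 - 41748)) = sqrt(-164711 + sqrt(27 - 41748)) = sqrt(-164711 + sqrt(-41721)) = sqrt(-164711 + I*sqrt(41721))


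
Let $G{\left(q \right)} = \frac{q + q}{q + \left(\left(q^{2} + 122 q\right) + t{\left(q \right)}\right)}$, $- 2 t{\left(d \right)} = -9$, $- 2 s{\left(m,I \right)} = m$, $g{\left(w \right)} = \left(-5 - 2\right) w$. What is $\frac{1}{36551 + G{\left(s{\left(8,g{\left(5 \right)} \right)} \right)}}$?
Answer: $\frac{943}{34467609} \approx 2.7359 \cdot 10^{-5}$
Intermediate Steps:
$g{\left(w \right)} = - 7 w$
$s{\left(m,I \right)} = - \frac{m}{2}$
$t{\left(d \right)} = \frac{9}{2}$ ($t{\left(d \right)} = \left(- \frac{1}{2}\right) \left(-9\right) = \frac{9}{2}$)
$G{\left(q \right)} = \frac{2 q}{\frac{9}{2} + q^{2} + 123 q}$ ($G{\left(q \right)} = \frac{q + q}{q + \left(\left(q^{2} + 122 q\right) + \frac{9}{2}\right)} = \frac{2 q}{q + \left(\frac{9}{2} + q^{2} + 122 q\right)} = \frac{2 q}{\frac{9}{2} + q^{2} + 123 q}$)
$\frac{1}{36551 + G{\left(s{\left(8,g{\left(5 \right)} \right)} \right)}} = \frac{1}{36551 + \frac{4 \left(\left(- \frac{1}{2}\right) 8\right)}{9 + 2 \left(\left(- \frac{1}{2}\right) 8\right)^{2} + 246 \left(\left(- \frac{1}{2}\right) 8\right)}} = \frac{1}{36551 + 4 \left(-4\right) \frac{1}{9 + 2 \left(-4\right)^{2} + 246 \left(-4\right)}} = \frac{1}{36551 + 4 \left(-4\right) \frac{1}{9 + 2 \cdot 16 - 984}} = \frac{1}{36551 + 4 \left(-4\right) \frac{1}{9 + 32 - 984}} = \frac{1}{36551 + 4 \left(-4\right) \frac{1}{-943}} = \frac{1}{36551 + 4 \left(-4\right) \left(- \frac{1}{943}\right)} = \frac{1}{36551 + \frac{16}{943}} = \frac{1}{\frac{34467609}{943}} = \frac{943}{34467609}$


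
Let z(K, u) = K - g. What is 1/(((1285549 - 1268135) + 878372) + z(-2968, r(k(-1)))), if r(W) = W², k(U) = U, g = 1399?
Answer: 1/891419 ≈ 1.1218e-6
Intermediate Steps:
z(K, u) = -1399 + K (z(K, u) = K - 1*1399 = K - 1399 = -1399 + K)
1/(((1285549 - 1268135) + 878372) + z(-2968, r(k(-1)))) = 1/(((1285549 - 1268135) + 878372) + (-1399 - 2968)) = 1/((17414 + 878372) - 4367) = 1/(895786 - 4367) = 1/891419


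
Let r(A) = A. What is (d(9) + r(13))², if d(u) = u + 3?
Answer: 625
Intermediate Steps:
d(u) = 3 + u
(d(9) + r(13))² = ((3 + 9) + 13)² = (12 + 13)² = 25² = 625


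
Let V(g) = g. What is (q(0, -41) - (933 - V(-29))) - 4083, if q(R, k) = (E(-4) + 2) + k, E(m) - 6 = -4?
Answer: -5082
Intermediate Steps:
E(m) = 2 (E(m) = 6 - 4 = 2)
q(R, k) = 4 + k (q(R, k) = (2 + 2) + k = 4 + k)
(q(0, -41) - (933 - V(-29))) - 4083 = ((4 - 41) - (933 - 1*(-29))) - 4083 = (-37 - (933 + 29)) - 4083 = (-37 - 1*962) - 4083 = (-37 - 962) - 4083 = -999 - 4083 = -5082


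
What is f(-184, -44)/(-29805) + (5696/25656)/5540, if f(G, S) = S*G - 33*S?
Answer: -2826933238/8825647965 ≈ -0.32031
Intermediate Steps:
f(G, S) = -33*S + G*S (f(G, S) = G*S - 33*S = -33*S + G*S)
f(-184, -44)/(-29805) + (5696/25656)/5540 = -44*(-33 - 184)/(-29805) + (5696/25656)/5540 = -44*(-217)*(-1/29805) + (5696*(1/25656))*(1/5540) = 9548*(-1/29805) + (712/3207)*(1/5540) = -9548/29805 + 178/4441695 = -2826933238/8825647965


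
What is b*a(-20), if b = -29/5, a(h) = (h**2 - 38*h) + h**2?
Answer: -9048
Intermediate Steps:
a(h) = -38*h + 2*h**2
b = -29/5 (b = -29*1/5 = -29/5 ≈ -5.8000)
b*a(-20) = -58*(-20)*(-19 - 20)/5 = -58*(-20)*(-39)/5 = -29/5*1560 = -9048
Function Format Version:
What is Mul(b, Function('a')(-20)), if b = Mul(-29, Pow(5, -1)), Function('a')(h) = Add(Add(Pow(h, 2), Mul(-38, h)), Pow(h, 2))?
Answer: -9048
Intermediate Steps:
Function('a')(h) = Add(Mul(-38, h), Mul(2, Pow(h, 2)))
b = Rational(-29, 5) (b = Mul(-29, Rational(1, 5)) = Rational(-29, 5) ≈ -5.8000)
Mul(b, Function('a')(-20)) = Mul(Rational(-29, 5), Mul(2, -20, Add(-19, -20))) = Mul(Rational(-29, 5), Mul(2, -20, -39)) = Mul(Rational(-29, 5), 1560) = -9048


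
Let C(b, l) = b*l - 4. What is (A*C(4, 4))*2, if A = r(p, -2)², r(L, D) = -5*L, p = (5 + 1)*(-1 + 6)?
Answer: 540000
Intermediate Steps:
p = 30 (p = 6*5 = 30)
A = 22500 (A = (-5*30)² = (-150)² = 22500)
C(b, l) = -4 + b*l
(A*C(4, 4))*2 = (22500*(-4 + 4*4))*2 = (22500*(-4 + 16))*2 = (22500*12)*2 = 270000*2 = 540000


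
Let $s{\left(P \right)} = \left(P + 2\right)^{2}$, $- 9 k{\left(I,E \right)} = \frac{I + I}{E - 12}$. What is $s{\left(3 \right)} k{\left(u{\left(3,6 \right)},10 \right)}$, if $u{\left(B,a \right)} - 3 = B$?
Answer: $\frac{50}{3} \approx 16.667$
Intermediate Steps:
$u{\left(B,a \right)} = 3 + B$
$k{\left(I,E \right)} = - \frac{2 I}{9 \left(-12 + E\right)}$ ($k{\left(I,E \right)} = - \frac{\left(I + I\right) \frac{1}{E - 12}}{9} = - \frac{2 I \frac{1}{-12 + E}}{9} = - \frac{2 I}{9 \left(-12 + E\right)}$)
$s{\left(P \right)} = \left(2 + P\right)^{2}$
$s{\left(3 \right)} k{\left(u{\left(3,6 \right)},10 \right)} = \left(2 + 3\right)^{2} \left(- \frac{2 \left(3 + 3\right)}{-108 + 9 \cdot 10}\right) = 5^{2} \left(\left(-2\right) 6 \frac{1}{-108 + 90}\right) = 25 \left(\left(-2\right) 6 \frac{1}{-18}\right) = 25 \left(\left(-2\right) 6 \left(- \frac{1}{18}\right)\right) = 25 \cdot \frac{2}{3} = \frac{50}{3}$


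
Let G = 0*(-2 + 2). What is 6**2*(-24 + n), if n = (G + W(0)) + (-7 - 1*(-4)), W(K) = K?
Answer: -972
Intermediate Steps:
G = 0 (G = 0*0 = 0)
n = -3 (n = (0 + 0) + (-7 - 1*(-4)) = 0 + (-7 + 4) = 0 - 3 = -3)
6**2*(-24 + n) = 6**2*(-24 - 3) = 36*(-27) = -972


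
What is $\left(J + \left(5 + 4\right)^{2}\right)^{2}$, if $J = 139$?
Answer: $48400$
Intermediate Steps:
$\left(J + \left(5 + 4\right)^{2}\right)^{2} = \left(139 + \left(5 + 4\right)^{2}\right)^{2} = \left(139 + 9^{2}\right)^{2} = \left(139 + 81\right)^{2} = 220^{2} = 48400$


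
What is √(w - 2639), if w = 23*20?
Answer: I*√2179 ≈ 46.68*I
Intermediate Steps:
w = 460
√(w - 2639) = √(460 - 2639) = √(-2179) = I*√2179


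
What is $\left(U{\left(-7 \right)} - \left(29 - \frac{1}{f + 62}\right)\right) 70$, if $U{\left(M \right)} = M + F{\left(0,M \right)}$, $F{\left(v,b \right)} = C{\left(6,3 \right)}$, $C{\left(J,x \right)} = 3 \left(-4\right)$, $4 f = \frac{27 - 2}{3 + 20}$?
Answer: $- \frac{19243000}{5729} \approx -3358.9$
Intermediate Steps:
$f = \frac{25}{92}$ ($f = \frac{\left(27 - 2\right) \frac{1}{3 + 20}}{4} = \frac{25 \cdot \frac{1}{23}}{4} = \frac{1}{4} \cdot \frac{25}{23} = \frac{25}{92} \approx 0.27174$)
$C{\left(J,x \right)} = -12$
$F{\left(v,b \right)} = -12$
$U{\left(M \right)} = -12 + M$ ($U{\left(M \right)} = M - 12 = -12 + M$)
$\left(U{\left(-7 \right)} - \left(29 - \frac{1}{f + 62}\right)\right) 70 = \left(\left(-12 - 7\right) - \left(29 - \frac{1}{\frac{25}{92} + 62}\right)\right) 70 = \left(-19 - \left(29 - \frac{1}{\frac{5729}{92}}\right)\right) 70 = \left(-19 + \left(-29 + \frac{92}{5729}\right)\right) 70 = \left(-19 - \frac{166049}{5729}\right) 70 = \left(- \frac{274900}{5729}\right) 70 = - \frac{19243000}{5729}$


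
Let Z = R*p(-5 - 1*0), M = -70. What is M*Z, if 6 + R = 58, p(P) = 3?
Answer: -10920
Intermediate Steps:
R = 52 (R = -6 + 58 = 52)
Z = 156 (Z = 52*3 = 156)
M*Z = -70*156 = -10920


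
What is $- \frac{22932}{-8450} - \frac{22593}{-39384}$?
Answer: $\frac{14026471}{4266600} \approx 3.2875$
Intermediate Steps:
$- \frac{22932}{-8450} - \frac{22593}{-39384} = \left(-22932\right) \left(- \frac{1}{8450}\right) - - \frac{7531}{13128} = \frac{882}{325} + \frac{7531}{13128} = \frac{14026471}{4266600}$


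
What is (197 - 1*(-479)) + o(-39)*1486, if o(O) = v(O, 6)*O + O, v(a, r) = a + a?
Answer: 4463134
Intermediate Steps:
v(a, r) = 2*a
o(O) = O + 2*O**2 (o(O) = (2*O)*O + O = 2*O**2 + O = O + 2*O**2)
(197 - 1*(-479)) + o(-39)*1486 = (197 - 1*(-479)) - 39*(1 + 2*(-39))*1486 = (197 + 479) - 39*(1 - 78)*1486 = 676 - 39*(-77)*1486 = 676 + 3003*1486 = 676 + 4462458 = 4463134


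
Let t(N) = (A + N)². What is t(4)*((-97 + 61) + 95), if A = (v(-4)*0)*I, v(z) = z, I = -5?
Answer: 944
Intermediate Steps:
A = 0 (A = -4*0*(-5) = 0*(-5) = 0)
t(N) = N² (t(N) = (0 + N)² = N²)
t(4)*((-97 + 61) + 95) = 4²*((-97 + 61) + 95) = 16*(-36 + 95) = 16*59 = 944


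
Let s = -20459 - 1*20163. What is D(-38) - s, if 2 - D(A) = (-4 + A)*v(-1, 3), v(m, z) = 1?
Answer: 40666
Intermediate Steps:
s = -40622 (s = -20459 - 20163 = -40622)
D(A) = 6 - A (D(A) = 2 - (-4 + A) = 2 + (4 - A) = 6 - A)
D(-38) - s = (6 - 1*(-38)) - 1*(-40622) = (6 + 38) + 40622 = 44 + 40622 = 40666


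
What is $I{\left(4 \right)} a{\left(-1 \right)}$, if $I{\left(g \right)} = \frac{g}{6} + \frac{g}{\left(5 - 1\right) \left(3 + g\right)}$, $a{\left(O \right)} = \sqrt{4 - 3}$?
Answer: $\frac{17}{21} \approx 0.80952$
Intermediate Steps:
$a{\left(O \right)} = 1$ ($a{\left(O \right)} = \sqrt{1} = 1$)
$I{\left(g \right)} = \frac{g}{6} + \frac{g}{12 + 4 g}$ ($I{\left(g \right)} = g \frac{1}{6} + \frac{g}{4 \left(3 + g\right)} = \frac{g}{6} + \frac{g}{12 + 4 g}$)
$I{\left(4 \right)} a{\left(-1 \right)} = \frac{1}{12} \cdot 4 \frac{1}{3 + 4} \left(9 + 2 \cdot 4\right) 1 = \frac{1}{12} \cdot 4 \cdot \frac{1}{7} \left(9 + 8\right) 1 = \frac{1}{12} \cdot 4 \cdot \frac{1}{7} \cdot 17 \cdot 1 = \frac{17}{21} \cdot 1 = \frac{17}{21}$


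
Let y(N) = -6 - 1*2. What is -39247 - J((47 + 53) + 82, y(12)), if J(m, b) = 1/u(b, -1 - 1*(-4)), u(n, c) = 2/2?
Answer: -39248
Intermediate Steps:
y(N) = -8 (y(N) = -6 - 2 = -8)
u(n, c) = 1 (u(n, c) = 2*(1/2) = 1)
J(m, b) = 1 (J(m, b) = 1/1 = 1)
-39247 - J((47 + 53) + 82, y(12)) = -39247 - 1*1 = -39247 - 1 = -39248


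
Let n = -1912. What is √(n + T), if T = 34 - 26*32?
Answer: I*√2710 ≈ 52.058*I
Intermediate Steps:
T = -798 (T = 34 - 832 = -798)
√(n + T) = √(-1912 - 798) = √(-2710) = I*√2710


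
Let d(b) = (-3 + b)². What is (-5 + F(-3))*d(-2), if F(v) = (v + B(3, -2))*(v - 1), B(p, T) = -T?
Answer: -25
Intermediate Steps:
F(v) = (-1 + v)*(2 + v) (F(v) = (v - 1*(-2))*(v - 1) = (v + 2)*(-1 + v) = (2 + v)*(-1 + v) = (-1 + v)*(2 + v))
(-5 + F(-3))*d(-2) = (-5 + (-2 - 3 + (-3)²))*(-3 - 2)² = (-5 + (-2 - 3 + 9))*(-5)² = (-5 + 4)*25 = -1*25 = -25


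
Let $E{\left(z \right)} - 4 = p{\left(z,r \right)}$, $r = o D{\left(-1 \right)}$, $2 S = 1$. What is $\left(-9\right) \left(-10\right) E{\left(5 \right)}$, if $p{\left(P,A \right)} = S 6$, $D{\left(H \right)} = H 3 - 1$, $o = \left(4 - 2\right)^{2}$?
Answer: $630$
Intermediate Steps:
$o = 4$ ($o = 2^{2} = 4$)
$S = \frac{1}{2}$ ($S = \frac{1}{2} \cdot 1 = \frac{1}{2} \approx 0.5$)
$D{\left(H \right)} = -1 + 3 H$ ($D{\left(H \right)} = 3 H - 1 = -1 + 3 H$)
$r = -16$ ($r = 4 \left(-1 + 3 \left(-1\right)\right) = 4 \left(-1 - 3\right) = 4 \left(-4\right) = -16$)
$p{\left(P,A \right)} = 3$ ($p{\left(P,A \right)} = \frac{1}{2} \cdot 6 = 3$)
$E{\left(z \right)} = 7$ ($E{\left(z \right)} = 4 + 3 = 7$)
$\left(-9\right) \left(-10\right) E{\left(5 \right)} = \left(-9\right) \left(-10\right) 7 = 90 \cdot 7 = 630$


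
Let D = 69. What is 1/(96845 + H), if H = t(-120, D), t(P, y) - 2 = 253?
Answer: 1/97100 ≈ 1.0299e-5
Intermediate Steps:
t(P, y) = 255 (t(P, y) = 2 + 253 = 255)
H = 255
1/(96845 + H) = 1/(96845 + 255) = 1/97100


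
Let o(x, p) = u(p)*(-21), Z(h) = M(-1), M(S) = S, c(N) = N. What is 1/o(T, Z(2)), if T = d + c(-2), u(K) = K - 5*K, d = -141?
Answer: -1/84 ≈ -0.011905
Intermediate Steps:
u(K) = -4*K
Z(h) = -1
T = -143 (T = -141 - 2 = -143)
o(x, p) = 84*p (o(x, p) = -4*p*(-21) = 84*p)
1/o(T, Z(2)) = 1/(84*(-1)) = 1/(-84) = -1/84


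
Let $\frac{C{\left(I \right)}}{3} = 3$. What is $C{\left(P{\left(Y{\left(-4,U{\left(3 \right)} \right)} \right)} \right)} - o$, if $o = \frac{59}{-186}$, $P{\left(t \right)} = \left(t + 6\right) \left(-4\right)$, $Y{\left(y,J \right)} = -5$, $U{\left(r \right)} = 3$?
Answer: $\frac{1733}{186} \approx 9.3172$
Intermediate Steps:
$P{\left(t \right)} = -24 - 4 t$ ($P{\left(t \right)} = \left(6 + t\right) \left(-4\right) = -24 - 4 t$)
$C{\left(I \right)} = 9$ ($C{\left(I \right)} = 3 \cdot 3 = 9$)
$o = - \frac{59}{186}$ ($o = 59 \left(- \frac{1}{186}\right) = - \frac{59}{186} \approx -0.3172$)
$C{\left(P{\left(Y{\left(-4,U{\left(3 \right)} \right)} \right)} \right)} - o = 9 - - \frac{59}{186} = 9 + \frac{59}{186} = \frac{1733}{186}$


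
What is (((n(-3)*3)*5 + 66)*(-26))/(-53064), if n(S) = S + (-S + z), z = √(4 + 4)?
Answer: 13/402 + 65*√2/4422 ≈ 0.053126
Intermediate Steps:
z = 2*√2 (z = √8 = 2*√2 ≈ 2.8284)
n(S) = 2*√2 (n(S) = S + (-S + 2*√2) = 2*√2)
(((n(-3)*3)*5 + 66)*(-26))/(-53064) = ((((2*√2)*3)*5 + 66)*(-26))/(-53064) = (((6*√2)*5 + 66)*(-26))*(-1/53064) = ((30*√2 + 66)*(-26))*(-1/53064) = ((66 + 30*√2)*(-26))*(-1/53064) = (-1716 - 780*√2)*(-1/53064) = 13/402 + 65*√2/4422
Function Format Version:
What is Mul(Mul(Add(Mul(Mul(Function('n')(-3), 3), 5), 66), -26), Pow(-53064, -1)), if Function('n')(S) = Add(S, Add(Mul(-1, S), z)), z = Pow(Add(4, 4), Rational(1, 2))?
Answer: Add(Rational(13, 402), Mul(Rational(65, 4422), Pow(2, Rational(1, 2)))) ≈ 0.053126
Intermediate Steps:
z = Mul(2, Pow(2, Rational(1, 2))) (z = Pow(8, Rational(1, 2)) = Mul(2, Pow(2, Rational(1, 2))) ≈ 2.8284)
Function('n')(S) = Mul(2, Pow(2, Rational(1, 2))) (Function('n')(S) = Add(S, Add(Mul(-1, S), Mul(2, Pow(2, Rational(1, 2))))) = Mul(2, Pow(2, Rational(1, 2))))
Mul(Mul(Add(Mul(Mul(Function('n')(-3), 3), 5), 66), -26), Pow(-53064, -1)) = Mul(Mul(Add(Mul(Mul(Mul(2, Pow(2, Rational(1, 2))), 3), 5), 66), -26), Pow(-53064, -1)) = Mul(Mul(Add(Mul(Mul(6, Pow(2, Rational(1, 2))), 5), 66), -26), Rational(-1, 53064)) = Mul(Mul(Add(Mul(30, Pow(2, Rational(1, 2))), 66), -26), Rational(-1, 53064)) = Mul(Mul(Add(66, Mul(30, Pow(2, Rational(1, 2)))), -26), Rational(-1, 53064)) = Mul(Add(-1716, Mul(-780, Pow(2, Rational(1, 2)))), Rational(-1, 53064)) = Add(Rational(13, 402), Mul(Rational(65, 4422), Pow(2, Rational(1, 2))))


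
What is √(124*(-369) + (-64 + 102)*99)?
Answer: 3*I*√4666 ≈ 204.92*I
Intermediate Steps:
√(124*(-369) + (-64 + 102)*99) = √(-45756 + 38*99) = √(-45756 + 3762) = √(-41994) = 3*I*√4666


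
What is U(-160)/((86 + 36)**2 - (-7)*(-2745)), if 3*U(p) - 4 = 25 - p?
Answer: -63/4331 ≈ -0.014546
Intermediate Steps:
U(p) = 29/3 - p/3 (U(p) = 4/3 + (25 - p)/3 = 4/3 + (25/3 - p/3) = 29/3 - p/3)
U(-160)/((86 + 36)**2 - (-7)*(-2745)) = (29/3 - 1/3*(-160))/((86 + 36)**2 - (-7)*(-2745)) = (29/3 + 160/3)/(122**2 - 1*19215) = 63/(14884 - 19215) = 63/(-4331) = 63*(-1/4331) = -63/4331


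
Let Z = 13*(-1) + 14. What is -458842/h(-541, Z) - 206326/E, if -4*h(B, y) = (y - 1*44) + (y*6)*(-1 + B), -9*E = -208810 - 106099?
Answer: -584092499042/1037625155 ≈ -562.91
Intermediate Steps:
E = 314909/9 (E = -(-208810 - 106099)/9 = -⅑*(-314909) = 314909/9 ≈ 34990.)
Z = 1 (Z = -13 + 14 = 1)
h(B, y) = 11 - y/4 - 3*y*(-1 + B)/2 (h(B, y) = -((y - 1*44) + (y*6)*(-1 + B))/4 = -((y - 44) + (6*y)*(-1 + B))/4 = -((-44 + y) + 6*y*(-1 + B))/4 = -(-44 + y + 6*y*(-1 + B))/4 = 11 - y/4 - 3*y*(-1 + B)/2)
-458842/h(-541, Z) - 206326/E = -458842/(11 + (5/4)*1 - 3/2*(-541)*1) - 206326/314909/9 = -458842/(11 + 5/4 + 1623/2) - 206326*9/314909 = -458842/3295/4 - 1856934/314909 = -458842*4/3295 - 1856934/314909 = -1835368/3295 - 1856934/314909 = -584092499042/1037625155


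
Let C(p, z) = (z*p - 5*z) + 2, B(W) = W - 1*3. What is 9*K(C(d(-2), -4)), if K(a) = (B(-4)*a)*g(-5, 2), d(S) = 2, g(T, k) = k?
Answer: -1764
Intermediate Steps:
B(W) = -3 + W (B(W) = W - 3 = -3 + W)
C(p, z) = 2 - 5*z + p*z (C(p, z) = (p*z - 5*z) + 2 = (-5*z + p*z) + 2 = 2 - 5*z + p*z)
K(a) = -14*a (K(a) = ((-3 - 4)*a)*2 = -7*a*2 = -14*a)
9*K(C(d(-2), -4)) = 9*(-14*(2 - 5*(-4) + 2*(-4))) = 9*(-14*(2 + 20 - 8)) = 9*(-14*14) = 9*(-196) = -1764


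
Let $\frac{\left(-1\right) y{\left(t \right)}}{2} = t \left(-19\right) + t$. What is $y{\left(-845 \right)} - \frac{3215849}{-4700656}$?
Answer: $- \frac{142990739671}{4700656} \approx -30419.0$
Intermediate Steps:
$y{\left(t \right)} = 36 t$ ($y{\left(t \right)} = - 2 \left(t \left(-19\right) + t\right) = - 2 \left(- 19 t + t\right) = - 2 \left(- 18 t\right) = 36 t$)
$y{\left(-845 \right)} - \frac{3215849}{-4700656} = 36 \left(-845\right) - \frac{3215849}{-4700656} = -30420 - 3215849 \left(- \frac{1}{4700656}\right) = -30420 - - \frac{3215849}{4700656} = -30420 + \frac{3215849}{4700656} = - \frac{142990739671}{4700656}$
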